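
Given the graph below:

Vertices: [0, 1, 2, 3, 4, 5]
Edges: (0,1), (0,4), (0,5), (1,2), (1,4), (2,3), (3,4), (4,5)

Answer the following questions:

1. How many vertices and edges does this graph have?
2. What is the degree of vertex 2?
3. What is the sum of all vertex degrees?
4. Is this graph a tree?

Count: 6 vertices, 8 edges.
Vertex 2 has neighbors [1, 3], degree = 2.
Handshaking lemma: 2 * 8 = 16.
A tree on 6 vertices has 5 edges. This graph has 8 edges (3 extra). Not a tree.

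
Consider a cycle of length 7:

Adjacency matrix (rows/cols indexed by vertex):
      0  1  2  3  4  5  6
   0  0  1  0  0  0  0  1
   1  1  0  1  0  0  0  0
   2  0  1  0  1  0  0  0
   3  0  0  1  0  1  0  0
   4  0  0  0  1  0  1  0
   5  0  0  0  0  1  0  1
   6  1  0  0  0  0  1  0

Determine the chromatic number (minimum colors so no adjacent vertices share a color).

This is an odd cycle (C_7). Odd cycles are not bipartite (any 2-coloring forces two adjacent vertices to match), and 3 colors suffice.
Chromatic number = 3.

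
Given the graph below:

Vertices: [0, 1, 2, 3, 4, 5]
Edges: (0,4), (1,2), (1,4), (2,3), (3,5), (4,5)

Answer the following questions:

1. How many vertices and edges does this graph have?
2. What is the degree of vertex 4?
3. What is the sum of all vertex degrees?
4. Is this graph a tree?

Count: 6 vertices, 6 edges.
Vertex 4 has neighbors [0, 1, 5], degree = 3.
Handshaking lemma: 2 * 6 = 12.
A tree on 6 vertices has 5 edges. This graph has 6 edges (1 extra). Not a tree.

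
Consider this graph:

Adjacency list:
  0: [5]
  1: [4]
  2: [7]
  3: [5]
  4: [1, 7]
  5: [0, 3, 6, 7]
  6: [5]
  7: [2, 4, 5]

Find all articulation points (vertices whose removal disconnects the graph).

An articulation point is a vertex whose removal disconnects the graph.
Articulation points: [4, 5, 7]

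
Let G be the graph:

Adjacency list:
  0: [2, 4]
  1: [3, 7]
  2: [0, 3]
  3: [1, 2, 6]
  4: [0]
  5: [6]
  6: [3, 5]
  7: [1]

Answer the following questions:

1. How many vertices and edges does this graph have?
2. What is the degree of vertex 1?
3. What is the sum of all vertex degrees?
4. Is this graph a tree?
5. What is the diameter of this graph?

Count: 8 vertices, 7 edges.
Vertex 1 has neighbors [3, 7], degree = 2.
Handshaking lemma: 2 * 7 = 14.
A graph is a tree iff it is connected and has exactly n-1 edges. This graph is connected (all 8 vertices in one component) and has 8-1 = 7 edges. It is a tree.
Diameter (longest shortest path) = 5.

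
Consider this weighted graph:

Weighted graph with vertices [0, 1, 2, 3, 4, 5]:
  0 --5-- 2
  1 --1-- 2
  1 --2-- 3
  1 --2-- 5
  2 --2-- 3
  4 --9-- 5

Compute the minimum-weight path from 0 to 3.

Using Dijkstra's algorithm from vertex 0:
Shortest path: 0 -> 2 -> 3
Total weight: 5 + 2 = 7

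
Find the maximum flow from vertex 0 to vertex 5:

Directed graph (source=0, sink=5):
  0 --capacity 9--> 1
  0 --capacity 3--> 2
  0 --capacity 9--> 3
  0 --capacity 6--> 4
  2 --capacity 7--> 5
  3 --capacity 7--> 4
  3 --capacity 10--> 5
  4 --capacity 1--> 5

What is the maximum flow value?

Computing max flow:
  Flow on (0->2): 3/3
  Flow on (0->3): 9/9
  Flow on (0->4): 1/6
  Flow on (2->5): 3/7
  Flow on (3->5): 9/10
  Flow on (4->5): 1/1
Maximum flow = 13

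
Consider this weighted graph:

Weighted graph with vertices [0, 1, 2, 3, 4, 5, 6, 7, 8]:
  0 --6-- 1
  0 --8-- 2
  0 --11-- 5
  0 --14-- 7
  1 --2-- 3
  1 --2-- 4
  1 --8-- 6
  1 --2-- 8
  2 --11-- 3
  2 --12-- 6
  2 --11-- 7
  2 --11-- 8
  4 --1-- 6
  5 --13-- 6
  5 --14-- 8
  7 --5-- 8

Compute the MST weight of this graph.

Applying Kruskal's algorithm (sort edges by weight, add if no cycle):
  Add (4,6) w=1
  Add (1,8) w=2
  Add (1,4) w=2
  Add (1,3) w=2
  Add (7,8) w=5
  Add (0,1) w=6
  Add (0,2) w=8
  Skip (1,6) w=8 (creates cycle)
  Add (0,5) w=11
  Skip (2,8) w=11 (creates cycle)
  Skip (2,3) w=11 (creates cycle)
  Skip (2,7) w=11 (creates cycle)
  Skip (2,6) w=12 (creates cycle)
  Skip (5,6) w=13 (creates cycle)
  Skip (0,7) w=14 (creates cycle)
  Skip (5,8) w=14 (creates cycle)
MST weight = 37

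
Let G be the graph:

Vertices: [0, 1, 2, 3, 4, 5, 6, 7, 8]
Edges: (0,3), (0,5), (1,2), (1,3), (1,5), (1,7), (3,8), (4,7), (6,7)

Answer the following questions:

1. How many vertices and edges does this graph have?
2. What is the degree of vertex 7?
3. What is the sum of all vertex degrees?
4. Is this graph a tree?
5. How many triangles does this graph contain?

Count: 9 vertices, 9 edges.
Vertex 7 has neighbors [1, 4, 6], degree = 3.
Handshaking lemma: 2 * 9 = 18.
A tree on 9 vertices has 8 edges. This graph has 9 edges (1 extra). Not a tree.
Number of triangles = 0.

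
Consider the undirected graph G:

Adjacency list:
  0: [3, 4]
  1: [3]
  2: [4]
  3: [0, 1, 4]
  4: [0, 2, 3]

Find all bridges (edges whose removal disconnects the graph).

A bridge is an edge whose removal increases the number of connected components.
Bridges found: (1,3), (2,4)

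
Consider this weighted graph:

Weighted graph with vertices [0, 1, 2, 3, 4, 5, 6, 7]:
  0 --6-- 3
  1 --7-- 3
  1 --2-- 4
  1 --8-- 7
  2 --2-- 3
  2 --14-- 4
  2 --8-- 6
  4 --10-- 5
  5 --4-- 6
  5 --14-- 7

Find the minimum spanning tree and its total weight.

Applying Kruskal's algorithm (sort edges by weight, add if no cycle):
  Add (1,4) w=2
  Add (2,3) w=2
  Add (5,6) w=4
  Add (0,3) w=6
  Add (1,3) w=7
  Add (1,7) w=8
  Add (2,6) w=8
  Skip (4,5) w=10 (creates cycle)
  Skip (2,4) w=14 (creates cycle)
  Skip (5,7) w=14 (creates cycle)
MST weight = 37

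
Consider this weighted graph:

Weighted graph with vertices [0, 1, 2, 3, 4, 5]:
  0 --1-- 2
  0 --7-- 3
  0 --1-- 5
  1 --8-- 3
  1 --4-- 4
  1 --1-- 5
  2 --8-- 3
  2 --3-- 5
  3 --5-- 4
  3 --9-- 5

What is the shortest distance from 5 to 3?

Using Dijkstra's algorithm from vertex 5:
Shortest path: 5 -> 0 -> 3
Total weight: 1 + 7 = 8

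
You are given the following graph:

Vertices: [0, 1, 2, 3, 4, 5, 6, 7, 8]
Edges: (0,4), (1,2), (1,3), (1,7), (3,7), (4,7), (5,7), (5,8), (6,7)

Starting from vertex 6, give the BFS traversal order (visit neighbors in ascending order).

BFS from vertex 6 (neighbors processed in ascending order):
Visit order: 6, 7, 1, 3, 4, 5, 2, 0, 8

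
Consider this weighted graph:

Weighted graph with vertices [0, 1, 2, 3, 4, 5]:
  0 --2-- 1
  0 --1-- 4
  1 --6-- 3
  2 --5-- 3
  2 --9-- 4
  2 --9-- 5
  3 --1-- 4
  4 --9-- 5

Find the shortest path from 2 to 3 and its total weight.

Using Dijkstra's algorithm from vertex 2:
Shortest path: 2 -> 3
Total weight: 5 = 5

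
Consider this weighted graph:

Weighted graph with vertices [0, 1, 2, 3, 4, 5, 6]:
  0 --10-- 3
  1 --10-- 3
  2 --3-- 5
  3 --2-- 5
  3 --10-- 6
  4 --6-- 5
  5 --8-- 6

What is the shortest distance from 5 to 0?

Using Dijkstra's algorithm from vertex 5:
Shortest path: 5 -> 3 -> 0
Total weight: 2 + 10 = 12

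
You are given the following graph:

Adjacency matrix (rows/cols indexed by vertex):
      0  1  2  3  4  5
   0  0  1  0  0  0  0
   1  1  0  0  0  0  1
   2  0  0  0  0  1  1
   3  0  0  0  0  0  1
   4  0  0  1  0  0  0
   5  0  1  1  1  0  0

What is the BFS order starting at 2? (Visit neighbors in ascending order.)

BFS from vertex 2 (neighbors processed in ascending order):
Visit order: 2, 4, 5, 1, 3, 0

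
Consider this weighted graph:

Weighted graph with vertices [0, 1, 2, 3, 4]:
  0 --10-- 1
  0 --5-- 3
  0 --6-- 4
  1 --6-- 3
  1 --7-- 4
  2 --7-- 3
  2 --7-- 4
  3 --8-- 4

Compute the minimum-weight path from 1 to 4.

Using Dijkstra's algorithm from vertex 1:
Shortest path: 1 -> 4
Total weight: 7 = 7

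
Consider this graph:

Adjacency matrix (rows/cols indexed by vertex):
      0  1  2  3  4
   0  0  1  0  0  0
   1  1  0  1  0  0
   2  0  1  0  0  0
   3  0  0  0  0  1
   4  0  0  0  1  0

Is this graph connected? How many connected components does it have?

Checking connectivity: the graph has 2 connected component(s).
Components: [[0, 1, 2], [3, 4]]. The graph is NOT connected.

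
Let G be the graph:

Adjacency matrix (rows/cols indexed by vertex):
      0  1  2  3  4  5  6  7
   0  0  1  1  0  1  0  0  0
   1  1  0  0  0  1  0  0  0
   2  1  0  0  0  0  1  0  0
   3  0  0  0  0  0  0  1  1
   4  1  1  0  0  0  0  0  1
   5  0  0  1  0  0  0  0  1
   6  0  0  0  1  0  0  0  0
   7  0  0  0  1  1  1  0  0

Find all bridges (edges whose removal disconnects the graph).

A bridge is an edge whose removal increases the number of connected components.
Bridges found: (3,6), (3,7)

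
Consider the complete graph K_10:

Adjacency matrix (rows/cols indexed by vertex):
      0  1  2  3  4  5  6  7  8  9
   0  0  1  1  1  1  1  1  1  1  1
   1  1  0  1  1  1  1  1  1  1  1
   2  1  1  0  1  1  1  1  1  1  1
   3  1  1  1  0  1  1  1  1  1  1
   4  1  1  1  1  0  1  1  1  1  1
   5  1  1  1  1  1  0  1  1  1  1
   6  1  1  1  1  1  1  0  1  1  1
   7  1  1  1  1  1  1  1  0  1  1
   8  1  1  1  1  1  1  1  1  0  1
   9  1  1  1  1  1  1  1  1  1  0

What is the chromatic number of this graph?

In K_10, every vertex is adjacent to every other vertex.
Each vertex needs a unique color.
Chromatic number = 10.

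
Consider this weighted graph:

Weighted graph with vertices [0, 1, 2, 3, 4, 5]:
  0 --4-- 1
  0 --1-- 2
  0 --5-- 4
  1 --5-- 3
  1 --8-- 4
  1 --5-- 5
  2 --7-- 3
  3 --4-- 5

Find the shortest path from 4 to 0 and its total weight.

Using Dijkstra's algorithm from vertex 4:
Shortest path: 4 -> 0
Total weight: 5 = 5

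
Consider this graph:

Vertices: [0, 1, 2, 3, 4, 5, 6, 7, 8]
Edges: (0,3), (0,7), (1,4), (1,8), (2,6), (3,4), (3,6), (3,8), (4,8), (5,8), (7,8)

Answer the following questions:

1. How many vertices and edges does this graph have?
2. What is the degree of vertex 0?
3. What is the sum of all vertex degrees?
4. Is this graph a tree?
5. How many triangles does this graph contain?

Count: 9 vertices, 11 edges.
Vertex 0 has neighbors [3, 7], degree = 2.
Handshaking lemma: 2 * 11 = 22.
A tree on 9 vertices has 8 edges. This graph has 11 edges (3 extra). Not a tree.
Number of triangles = 2.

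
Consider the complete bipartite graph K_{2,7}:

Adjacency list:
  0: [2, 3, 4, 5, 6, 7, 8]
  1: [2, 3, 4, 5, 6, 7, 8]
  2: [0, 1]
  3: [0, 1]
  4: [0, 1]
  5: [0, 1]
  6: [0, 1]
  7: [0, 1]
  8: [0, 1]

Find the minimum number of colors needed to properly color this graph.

K_{2,7} is bipartite: vertices split into two independent sets of size 2 and 7.
Color one set 0, the other 1. No adjacent vertices share a color.
Chromatic number = 2.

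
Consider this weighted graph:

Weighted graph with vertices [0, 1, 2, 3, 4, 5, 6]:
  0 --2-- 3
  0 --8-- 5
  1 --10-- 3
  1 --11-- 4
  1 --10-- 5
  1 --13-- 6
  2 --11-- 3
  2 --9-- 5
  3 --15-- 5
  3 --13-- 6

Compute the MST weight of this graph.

Applying Kruskal's algorithm (sort edges by weight, add if no cycle):
  Add (0,3) w=2
  Add (0,5) w=8
  Add (2,5) w=9
  Add (1,5) w=10
  Skip (1,3) w=10 (creates cycle)
  Add (1,4) w=11
  Skip (2,3) w=11 (creates cycle)
  Add (1,6) w=13
  Skip (3,6) w=13 (creates cycle)
  Skip (3,5) w=15 (creates cycle)
MST weight = 53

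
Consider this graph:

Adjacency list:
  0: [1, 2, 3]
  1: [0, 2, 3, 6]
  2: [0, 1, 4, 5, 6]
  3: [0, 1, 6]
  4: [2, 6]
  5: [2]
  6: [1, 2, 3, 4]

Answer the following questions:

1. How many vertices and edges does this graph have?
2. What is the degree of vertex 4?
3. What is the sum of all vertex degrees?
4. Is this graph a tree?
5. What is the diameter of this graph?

Count: 7 vertices, 11 edges.
Vertex 4 has neighbors [2, 6], degree = 2.
Handshaking lemma: 2 * 11 = 22.
A tree on 7 vertices has 6 edges. This graph has 11 edges (5 extra). Not a tree.
Diameter (longest shortest path) = 3.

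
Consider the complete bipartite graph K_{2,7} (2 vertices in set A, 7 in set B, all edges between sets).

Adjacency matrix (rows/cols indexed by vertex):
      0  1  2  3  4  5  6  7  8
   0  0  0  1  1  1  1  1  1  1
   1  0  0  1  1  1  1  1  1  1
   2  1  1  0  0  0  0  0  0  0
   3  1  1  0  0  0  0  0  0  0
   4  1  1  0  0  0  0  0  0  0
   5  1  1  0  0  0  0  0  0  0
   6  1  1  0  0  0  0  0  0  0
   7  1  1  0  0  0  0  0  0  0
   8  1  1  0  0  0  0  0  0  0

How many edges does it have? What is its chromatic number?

K_{2,7} has 2 * 7 = 14 edges.
Bipartite graphs have chromatic number 2 (color each partition differently).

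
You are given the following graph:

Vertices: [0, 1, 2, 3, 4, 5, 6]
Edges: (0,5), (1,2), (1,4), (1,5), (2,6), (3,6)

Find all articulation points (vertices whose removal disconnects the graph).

An articulation point is a vertex whose removal disconnects the graph.
Articulation points: [1, 2, 5, 6]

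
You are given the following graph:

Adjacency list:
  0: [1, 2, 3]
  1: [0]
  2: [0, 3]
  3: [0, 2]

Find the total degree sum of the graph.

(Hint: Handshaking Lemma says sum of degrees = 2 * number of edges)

Count edges: 4 edges.
By Handshaking Lemma: sum of degrees = 2 * 4 = 8.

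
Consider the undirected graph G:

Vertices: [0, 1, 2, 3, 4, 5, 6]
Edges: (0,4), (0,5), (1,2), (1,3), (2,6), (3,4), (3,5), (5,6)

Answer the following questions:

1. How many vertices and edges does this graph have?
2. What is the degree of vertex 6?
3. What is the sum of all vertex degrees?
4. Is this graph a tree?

Count: 7 vertices, 8 edges.
Vertex 6 has neighbors [2, 5], degree = 2.
Handshaking lemma: 2 * 8 = 16.
A tree on 7 vertices has 6 edges. This graph has 8 edges (2 extra). Not a tree.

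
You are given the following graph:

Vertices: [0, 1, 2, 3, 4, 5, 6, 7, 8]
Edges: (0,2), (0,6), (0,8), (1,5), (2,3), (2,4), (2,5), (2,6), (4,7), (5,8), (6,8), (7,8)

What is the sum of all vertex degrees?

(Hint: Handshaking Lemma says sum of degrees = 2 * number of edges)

Count edges: 12 edges.
By Handshaking Lemma: sum of degrees = 2 * 12 = 24.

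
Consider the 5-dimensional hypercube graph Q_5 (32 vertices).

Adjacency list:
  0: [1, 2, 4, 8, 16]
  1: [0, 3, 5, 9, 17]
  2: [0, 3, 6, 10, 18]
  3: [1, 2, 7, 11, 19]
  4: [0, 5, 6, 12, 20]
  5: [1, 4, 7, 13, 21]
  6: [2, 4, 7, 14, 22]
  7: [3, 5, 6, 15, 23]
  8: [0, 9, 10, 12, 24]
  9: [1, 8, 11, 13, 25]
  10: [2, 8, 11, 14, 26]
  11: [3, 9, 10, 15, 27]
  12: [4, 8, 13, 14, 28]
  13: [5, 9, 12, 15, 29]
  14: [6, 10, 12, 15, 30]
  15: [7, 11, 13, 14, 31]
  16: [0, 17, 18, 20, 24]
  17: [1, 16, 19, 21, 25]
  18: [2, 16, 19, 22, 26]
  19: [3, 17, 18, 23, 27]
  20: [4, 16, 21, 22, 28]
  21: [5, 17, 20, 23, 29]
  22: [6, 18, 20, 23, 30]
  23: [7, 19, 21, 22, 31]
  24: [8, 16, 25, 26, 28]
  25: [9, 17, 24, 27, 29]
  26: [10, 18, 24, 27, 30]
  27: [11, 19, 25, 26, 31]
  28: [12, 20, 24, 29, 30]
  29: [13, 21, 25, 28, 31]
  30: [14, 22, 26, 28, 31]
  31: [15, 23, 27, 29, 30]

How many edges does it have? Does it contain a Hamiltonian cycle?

Q_5 has 32 * 5 / 2 = 80 edges.
Q_5 (d >= 2) always has a Hamiltonian cycle: a 5-bit cyclic Gray code visits every vertex exactly once and returns to the start.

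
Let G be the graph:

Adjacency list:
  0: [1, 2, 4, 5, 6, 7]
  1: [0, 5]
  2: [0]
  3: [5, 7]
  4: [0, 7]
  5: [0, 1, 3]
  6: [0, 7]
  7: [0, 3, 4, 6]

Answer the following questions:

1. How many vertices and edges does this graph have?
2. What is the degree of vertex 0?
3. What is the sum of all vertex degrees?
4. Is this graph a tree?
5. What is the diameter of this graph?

Count: 8 vertices, 11 edges.
Vertex 0 has neighbors [1, 2, 4, 5, 6, 7], degree = 6.
Handshaking lemma: 2 * 11 = 22.
A tree on 8 vertices has 7 edges. This graph has 11 edges (4 extra). Not a tree.
Diameter (longest shortest path) = 3.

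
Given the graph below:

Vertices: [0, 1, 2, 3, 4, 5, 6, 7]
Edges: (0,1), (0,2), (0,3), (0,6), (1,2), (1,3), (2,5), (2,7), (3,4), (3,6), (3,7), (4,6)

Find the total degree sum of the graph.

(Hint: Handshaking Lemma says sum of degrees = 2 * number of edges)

Count edges: 12 edges.
By Handshaking Lemma: sum of degrees = 2 * 12 = 24.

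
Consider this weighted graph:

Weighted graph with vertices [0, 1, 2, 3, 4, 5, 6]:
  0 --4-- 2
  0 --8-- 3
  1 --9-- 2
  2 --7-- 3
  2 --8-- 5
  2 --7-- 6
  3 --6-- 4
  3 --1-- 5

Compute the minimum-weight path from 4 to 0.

Using Dijkstra's algorithm from vertex 4:
Shortest path: 4 -> 3 -> 0
Total weight: 6 + 8 = 14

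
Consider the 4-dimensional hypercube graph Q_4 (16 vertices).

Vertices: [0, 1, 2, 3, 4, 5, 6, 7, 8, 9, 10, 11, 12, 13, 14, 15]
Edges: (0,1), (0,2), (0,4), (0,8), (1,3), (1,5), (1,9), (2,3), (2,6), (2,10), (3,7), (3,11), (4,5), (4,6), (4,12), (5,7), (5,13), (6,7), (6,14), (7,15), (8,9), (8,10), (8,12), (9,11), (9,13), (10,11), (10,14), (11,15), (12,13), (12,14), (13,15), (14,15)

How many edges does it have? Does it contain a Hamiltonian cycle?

Q_4 has 16 * 4 / 2 = 32 edges.
Q_4 (d >= 2) always has a Hamiltonian cycle: a 4-bit cyclic Gray code visits every vertex exactly once and returns to the start.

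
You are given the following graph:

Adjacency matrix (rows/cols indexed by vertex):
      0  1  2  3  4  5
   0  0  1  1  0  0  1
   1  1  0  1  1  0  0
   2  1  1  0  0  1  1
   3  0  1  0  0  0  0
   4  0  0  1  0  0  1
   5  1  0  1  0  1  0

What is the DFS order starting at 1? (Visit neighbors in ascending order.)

DFS from vertex 1 (neighbors processed in ascending order):
Visit order: 1, 0, 2, 4, 5, 3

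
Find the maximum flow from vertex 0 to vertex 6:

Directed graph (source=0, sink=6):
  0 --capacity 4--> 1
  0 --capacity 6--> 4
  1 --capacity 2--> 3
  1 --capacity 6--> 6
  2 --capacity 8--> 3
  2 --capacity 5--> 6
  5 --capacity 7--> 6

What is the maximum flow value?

Computing max flow:
  Flow on (0->1): 4/4
  Flow on (1->6): 4/6
Maximum flow = 4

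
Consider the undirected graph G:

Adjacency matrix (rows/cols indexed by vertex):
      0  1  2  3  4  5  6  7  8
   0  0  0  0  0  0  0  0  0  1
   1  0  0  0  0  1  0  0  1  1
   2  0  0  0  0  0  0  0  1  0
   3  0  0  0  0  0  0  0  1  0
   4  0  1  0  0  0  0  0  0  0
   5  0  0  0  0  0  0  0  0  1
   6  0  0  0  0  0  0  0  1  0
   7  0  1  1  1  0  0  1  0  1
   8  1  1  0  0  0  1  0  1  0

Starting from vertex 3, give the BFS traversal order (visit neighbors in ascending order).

BFS from vertex 3 (neighbors processed in ascending order):
Visit order: 3, 7, 1, 2, 6, 8, 4, 0, 5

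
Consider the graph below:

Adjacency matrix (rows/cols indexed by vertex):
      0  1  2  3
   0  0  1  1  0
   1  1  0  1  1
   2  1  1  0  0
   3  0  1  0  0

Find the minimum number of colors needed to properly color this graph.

The graph has a maximum clique of size 3 (lower bound on chromatic number).
A valid 3-coloring: {0: 1, 1: 0, 2: 2, 3: 1}.
Chromatic number = 3.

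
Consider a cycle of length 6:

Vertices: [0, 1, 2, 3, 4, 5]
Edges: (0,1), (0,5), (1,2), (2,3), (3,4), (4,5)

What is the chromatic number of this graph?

This is an even cycle (C_6). Even cycles are bipartite.
Chromatic number = 2.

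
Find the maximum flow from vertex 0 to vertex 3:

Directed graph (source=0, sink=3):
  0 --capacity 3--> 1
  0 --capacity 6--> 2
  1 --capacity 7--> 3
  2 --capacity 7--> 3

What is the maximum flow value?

Computing max flow:
  Flow on (0->1): 3/3
  Flow on (0->2): 6/6
  Flow on (1->3): 3/7
  Flow on (2->3): 6/7
Maximum flow = 9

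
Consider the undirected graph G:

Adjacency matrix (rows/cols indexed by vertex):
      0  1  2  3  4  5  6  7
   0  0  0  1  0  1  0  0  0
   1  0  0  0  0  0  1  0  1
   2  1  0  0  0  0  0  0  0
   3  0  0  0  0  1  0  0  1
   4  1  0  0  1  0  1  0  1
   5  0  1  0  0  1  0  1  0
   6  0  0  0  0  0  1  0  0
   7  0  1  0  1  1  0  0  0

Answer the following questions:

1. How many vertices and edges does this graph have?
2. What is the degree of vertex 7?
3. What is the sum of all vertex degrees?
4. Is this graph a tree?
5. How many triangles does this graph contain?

Count: 8 vertices, 9 edges.
Vertex 7 has neighbors [1, 3, 4], degree = 3.
Handshaking lemma: 2 * 9 = 18.
A tree on 8 vertices has 7 edges. This graph has 9 edges (2 extra). Not a tree.
Number of triangles = 1.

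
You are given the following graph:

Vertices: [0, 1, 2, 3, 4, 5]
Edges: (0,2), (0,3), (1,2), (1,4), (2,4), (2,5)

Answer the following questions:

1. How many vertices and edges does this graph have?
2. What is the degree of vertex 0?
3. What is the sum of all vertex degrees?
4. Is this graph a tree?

Count: 6 vertices, 6 edges.
Vertex 0 has neighbors [2, 3], degree = 2.
Handshaking lemma: 2 * 6 = 12.
A tree on 6 vertices has 5 edges. This graph has 6 edges (1 extra). Not a tree.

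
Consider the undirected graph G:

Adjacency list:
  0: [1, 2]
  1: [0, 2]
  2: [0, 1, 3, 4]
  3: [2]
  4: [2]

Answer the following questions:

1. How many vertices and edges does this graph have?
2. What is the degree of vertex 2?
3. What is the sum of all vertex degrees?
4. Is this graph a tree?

Count: 5 vertices, 5 edges.
Vertex 2 has neighbors [0, 1, 3, 4], degree = 4.
Handshaking lemma: 2 * 5 = 10.
A tree on 5 vertices has 4 edges. This graph has 5 edges (1 extra). Not a tree.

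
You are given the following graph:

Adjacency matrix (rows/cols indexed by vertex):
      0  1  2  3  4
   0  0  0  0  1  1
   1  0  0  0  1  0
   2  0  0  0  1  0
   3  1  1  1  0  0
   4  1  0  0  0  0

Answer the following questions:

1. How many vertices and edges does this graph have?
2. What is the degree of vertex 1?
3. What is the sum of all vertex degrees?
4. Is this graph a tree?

Count: 5 vertices, 4 edges.
Vertex 1 has neighbors [3], degree = 1.
Handshaking lemma: 2 * 4 = 8.
A graph is a tree iff it is connected and has exactly n-1 edges. This graph is connected (all 5 vertices in one component) and has 5-1 = 4 edges. It is a tree.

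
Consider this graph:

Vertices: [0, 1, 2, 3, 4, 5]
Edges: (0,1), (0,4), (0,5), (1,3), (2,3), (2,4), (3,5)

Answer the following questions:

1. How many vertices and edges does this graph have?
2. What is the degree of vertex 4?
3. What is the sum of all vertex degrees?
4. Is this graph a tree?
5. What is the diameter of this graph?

Count: 6 vertices, 7 edges.
Vertex 4 has neighbors [0, 2], degree = 2.
Handshaking lemma: 2 * 7 = 14.
A tree on 6 vertices has 5 edges. This graph has 7 edges (2 extra). Not a tree.
Diameter (longest shortest path) = 2.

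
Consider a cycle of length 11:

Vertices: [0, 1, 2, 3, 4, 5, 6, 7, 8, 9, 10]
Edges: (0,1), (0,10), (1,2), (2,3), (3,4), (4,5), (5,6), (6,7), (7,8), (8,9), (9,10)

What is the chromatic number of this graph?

This is an odd cycle (C_11). Odd cycles are not bipartite (any 2-coloring forces two adjacent vertices to match), and 3 colors suffice.
Chromatic number = 3.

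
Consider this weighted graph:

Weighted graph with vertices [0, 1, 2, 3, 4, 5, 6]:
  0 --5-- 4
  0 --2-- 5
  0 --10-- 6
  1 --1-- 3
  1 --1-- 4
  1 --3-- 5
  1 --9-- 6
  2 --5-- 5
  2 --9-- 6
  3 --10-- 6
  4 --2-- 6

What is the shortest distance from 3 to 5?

Using Dijkstra's algorithm from vertex 3:
Shortest path: 3 -> 1 -> 5
Total weight: 1 + 3 = 4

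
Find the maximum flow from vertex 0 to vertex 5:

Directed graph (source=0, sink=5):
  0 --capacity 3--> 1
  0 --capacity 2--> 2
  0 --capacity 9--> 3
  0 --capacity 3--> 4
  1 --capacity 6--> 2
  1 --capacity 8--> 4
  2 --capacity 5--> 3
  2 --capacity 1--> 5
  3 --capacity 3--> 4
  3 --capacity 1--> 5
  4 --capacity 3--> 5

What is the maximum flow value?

Computing max flow:
  Flow on (0->2): 1/2
  Flow on (0->3): 4/9
  Flow on (2->5): 1/1
  Flow on (3->4): 3/3
  Flow on (3->5): 1/1
  Flow on (4->5): 3/3
Maximum flow = 5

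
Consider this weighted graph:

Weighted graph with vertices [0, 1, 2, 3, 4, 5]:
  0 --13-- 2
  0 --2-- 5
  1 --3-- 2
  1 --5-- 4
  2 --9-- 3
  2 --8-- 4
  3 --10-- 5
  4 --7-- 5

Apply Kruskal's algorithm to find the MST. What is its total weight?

Applying Kruskal's algorithm (sort edges by weight, add if no cycle):
  Add (0,5) w=2
  Add (1,2) w=3
  Add (1,4) w=5
  Add (4,5) w=7
  Skip (2,4) w=8 (creates cycle)
  Add (2,3) w=9
  Skip (3,5) w=10 (creates cycle)
  Skip (0,2) w=13 (creates cycle)
MST weight = 26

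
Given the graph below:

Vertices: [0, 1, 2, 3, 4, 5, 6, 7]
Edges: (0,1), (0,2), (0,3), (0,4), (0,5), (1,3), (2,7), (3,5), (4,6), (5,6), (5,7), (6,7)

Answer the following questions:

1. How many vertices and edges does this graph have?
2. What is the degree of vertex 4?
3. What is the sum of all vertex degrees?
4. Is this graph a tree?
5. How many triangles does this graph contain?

Count: 8 vertices, 12 edges.
Vertex 4 has neighbors [0, 6], degree = 2.
Handshaking lemma: 2 * 12 = 24.
A tree on 8 vertices has 7 edges. This graph has 12 edges (5 extra). Not a tree.
Number of triangles = 3.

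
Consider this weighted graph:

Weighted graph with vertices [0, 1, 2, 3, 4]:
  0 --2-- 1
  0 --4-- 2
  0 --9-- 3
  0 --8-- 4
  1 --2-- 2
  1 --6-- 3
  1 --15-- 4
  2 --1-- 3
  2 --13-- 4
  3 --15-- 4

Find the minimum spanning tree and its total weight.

Applying Kruskal's algorithm (sort edges by weight, add if no cycle):
  Add (2,3) w=1
  Add (0,1) w=2
  Add (1,2) w=2
  Skip (0,2) w=4 (creates cycle)
  Skip (1,3) w=6 (creates cycle)
  Add (0,4) w=8
  Skip (0,3) w=9 (creates cycle)
  Skip (2,4) w=13 (creates cycle)
  Skip (1,4) w=15 (creates cycle)
  Skip (3,4) w=15 (creates cycle)
MST weight = 13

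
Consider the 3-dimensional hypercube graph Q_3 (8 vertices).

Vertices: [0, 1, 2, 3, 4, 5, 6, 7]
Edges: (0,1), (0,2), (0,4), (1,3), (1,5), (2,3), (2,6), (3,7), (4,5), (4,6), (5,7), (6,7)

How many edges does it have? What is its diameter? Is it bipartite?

The 3-dimensional hypercube Q_3 has 8 vertices and each vertex has degree 3.
Total edges = 8 * 3 / 2 = 12.
Diameter = 3 (max Hamming distance between binary labels).
Hypercubes are bipartite (partition by parity of binary representation).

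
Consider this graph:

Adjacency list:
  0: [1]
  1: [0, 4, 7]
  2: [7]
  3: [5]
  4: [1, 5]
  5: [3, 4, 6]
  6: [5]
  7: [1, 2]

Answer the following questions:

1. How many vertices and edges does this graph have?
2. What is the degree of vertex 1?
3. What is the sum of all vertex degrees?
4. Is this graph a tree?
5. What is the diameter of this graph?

Count: 8 vertices, 7 edges.
Vertex 1 has neighbors [0, 4, 7], degree = 3.
Handshaking lemma: 2 * 7 = 14.
A graph is a tree iff it is connected and has exactly n-1 edges. This graph is connected (all 8 vertices in one component) and has 8-1 = 7 edges. It is a tree.
Diameter (longest shortest path) = 5.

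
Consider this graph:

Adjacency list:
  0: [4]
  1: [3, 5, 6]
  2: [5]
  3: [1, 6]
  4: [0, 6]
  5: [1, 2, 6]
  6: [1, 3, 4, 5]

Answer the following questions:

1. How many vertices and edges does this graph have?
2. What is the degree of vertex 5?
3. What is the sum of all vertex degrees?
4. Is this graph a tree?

Count: 7 vertices, 8 edges.
Vertex 5 has neighbors [1, 2, 6], degree = 3.
Handshaking lemma: 2 * 8 = 16.
A tree on 7 vertices has 6 edges. This graph has 8 edges (2 extra). Not a tree.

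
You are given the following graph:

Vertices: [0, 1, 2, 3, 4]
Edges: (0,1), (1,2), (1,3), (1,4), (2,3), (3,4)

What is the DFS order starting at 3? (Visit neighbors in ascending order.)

DFS from vertex 3 (neighbors processed in ascending order):
Visit order: 3, 1, 0, 2, 4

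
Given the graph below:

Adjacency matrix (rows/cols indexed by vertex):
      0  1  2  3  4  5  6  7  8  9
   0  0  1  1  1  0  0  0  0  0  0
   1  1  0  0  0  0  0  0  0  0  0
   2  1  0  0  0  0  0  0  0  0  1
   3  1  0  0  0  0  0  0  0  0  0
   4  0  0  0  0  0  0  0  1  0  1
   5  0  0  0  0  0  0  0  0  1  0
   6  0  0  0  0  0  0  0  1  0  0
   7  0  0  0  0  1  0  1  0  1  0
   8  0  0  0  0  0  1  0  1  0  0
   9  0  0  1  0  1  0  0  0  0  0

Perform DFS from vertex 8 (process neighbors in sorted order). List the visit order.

DFS from vertex 8 (neighbors processed in ascending order):
Visit order: 8, 5, 7, 4, 9, 2, 0, 1, 3, 6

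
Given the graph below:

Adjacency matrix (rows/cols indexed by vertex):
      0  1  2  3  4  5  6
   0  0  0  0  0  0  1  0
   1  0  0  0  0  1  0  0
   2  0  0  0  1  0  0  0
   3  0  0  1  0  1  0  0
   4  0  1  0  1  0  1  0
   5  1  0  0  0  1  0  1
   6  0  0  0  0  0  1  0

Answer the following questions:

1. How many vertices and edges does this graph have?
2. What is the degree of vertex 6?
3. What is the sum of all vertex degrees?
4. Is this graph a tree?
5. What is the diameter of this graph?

Count: 7 vertices, 6 edges.
Vertex 6 has neighbors [5], degree = 1.
Handshaking lemma: 2 * 6 = 12.
A graph is a tree iff it is connected and has exactly n-1 edges. This graph is connected (all 7 vertices in one component) and has 7-1 = 6 edges. It is a tree.
Diameter (longest shortest path) = 4.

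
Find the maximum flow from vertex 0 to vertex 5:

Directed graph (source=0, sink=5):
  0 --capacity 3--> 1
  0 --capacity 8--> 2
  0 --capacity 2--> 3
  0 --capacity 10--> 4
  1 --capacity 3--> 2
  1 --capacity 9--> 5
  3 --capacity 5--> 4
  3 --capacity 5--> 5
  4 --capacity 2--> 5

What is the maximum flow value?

Computing max flow:
  Flow on (0->1): 3/3
  Flow on (0->3): 2/2
  Flow on (0->4): 2/10
  Flow on (1->5): 3/9
  Flow on (3->5): 2/5
  Flow on (4->5): 2/2
Maximum flow = 7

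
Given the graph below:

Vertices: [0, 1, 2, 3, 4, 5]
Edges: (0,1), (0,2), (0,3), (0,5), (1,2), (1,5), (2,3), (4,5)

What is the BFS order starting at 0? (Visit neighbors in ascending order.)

BFS from vertex 0 (neighbors processed in ascending order):
Visit order: 0, 1, 2, 3, 5, 4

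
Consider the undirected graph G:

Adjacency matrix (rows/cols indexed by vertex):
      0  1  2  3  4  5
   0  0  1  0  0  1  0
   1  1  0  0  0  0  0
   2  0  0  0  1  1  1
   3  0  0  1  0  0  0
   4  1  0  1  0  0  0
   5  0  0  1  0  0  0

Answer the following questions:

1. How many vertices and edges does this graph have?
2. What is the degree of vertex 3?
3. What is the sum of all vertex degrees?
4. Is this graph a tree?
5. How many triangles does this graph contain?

Count: 6 vertices, 5 edges.
Vertex 3 has neighbors [2], degree = 1.
Handshaking lemma: 2 * 5 = 10.
A graph is a tree iff it is connected and has exactly n-1 edges. This graph is connected (all 6 vertices in one component) and has 6-1 = 5 edges. It is a tree.
Number of triangles = 0.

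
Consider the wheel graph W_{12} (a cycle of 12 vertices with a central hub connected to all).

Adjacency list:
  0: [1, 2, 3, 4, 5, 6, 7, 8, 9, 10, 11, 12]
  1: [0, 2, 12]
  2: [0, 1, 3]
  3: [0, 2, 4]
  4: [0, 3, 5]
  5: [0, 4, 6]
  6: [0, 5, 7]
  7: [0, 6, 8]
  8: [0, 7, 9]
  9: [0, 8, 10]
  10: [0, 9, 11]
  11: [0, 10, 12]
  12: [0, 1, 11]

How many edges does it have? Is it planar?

Wheel graph W_{12}: 12 cycle edges + 12 spoke edges = 24 edges.
Total vertices: 13.
The graph is planar.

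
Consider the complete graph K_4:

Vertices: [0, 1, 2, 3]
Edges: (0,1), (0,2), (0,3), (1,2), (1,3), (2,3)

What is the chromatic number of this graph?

In K_4, every vertex is adjacent to every other vertex.
Each vertex needs a unique color.
Chromatic number = 4.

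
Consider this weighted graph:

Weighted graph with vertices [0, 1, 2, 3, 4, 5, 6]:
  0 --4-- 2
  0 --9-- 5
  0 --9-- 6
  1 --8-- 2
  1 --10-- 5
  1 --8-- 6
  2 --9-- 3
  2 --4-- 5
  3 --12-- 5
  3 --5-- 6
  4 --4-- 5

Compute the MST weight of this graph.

Applying Kruskal's algorithm (sort edges by weight, add if no cycle):
  Add (0,2) w=4
  Add (2,5) w=4
  Add (4,5) w=4
  Add (3,6) w=5
  Add (1,2) w=8
  Add (1,6) w=8
  Skip (0,5) w=9 (creates cycle)
  Skip (0,6) w=9 (creates cycle)
  Skip (2,3) w=9 (creates cycle)
  Skip (1,5) w=10 (creates cycle)
  Skip (3,5) w=12 (creates cycle)
MST weight = 33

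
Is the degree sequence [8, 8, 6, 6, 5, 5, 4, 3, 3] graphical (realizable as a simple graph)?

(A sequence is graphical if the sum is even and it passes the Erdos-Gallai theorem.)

Sum of degrees = 48. Sum is even and passes Erdos-Gallai. The sequence IS graphical.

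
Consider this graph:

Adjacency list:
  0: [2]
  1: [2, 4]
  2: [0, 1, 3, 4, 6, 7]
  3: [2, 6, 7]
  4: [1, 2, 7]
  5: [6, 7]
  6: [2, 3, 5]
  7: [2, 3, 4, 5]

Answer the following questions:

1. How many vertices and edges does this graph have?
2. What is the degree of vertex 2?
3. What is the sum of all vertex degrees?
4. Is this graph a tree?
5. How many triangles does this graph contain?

Count: 8 vertices, 12 edges.
Vertex 2 has neighbors [0, 1, 3, 4, 6, 7], degree = 6.
Handshaking lemma: 2 * 12 = 24.
A tree on 8 vertices has 7 edges. This graph has 12 edges (5 extra). Not a tree.
Number of triangles = 4.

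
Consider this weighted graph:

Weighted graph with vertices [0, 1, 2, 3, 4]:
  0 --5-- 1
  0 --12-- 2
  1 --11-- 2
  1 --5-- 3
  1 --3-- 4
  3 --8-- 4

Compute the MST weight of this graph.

Applying Kruskal's algorithm (sort edges by weight, add if no cycle):
  Add (1,4) w=3
  Add (0,1) w=5
  Add (1,3) w=5
  Skip (3,4) w=8 (creates cycle)
  Add (1,2) w=11
  Skip (0,2) w=12 (creates cycle)
MST weight = 24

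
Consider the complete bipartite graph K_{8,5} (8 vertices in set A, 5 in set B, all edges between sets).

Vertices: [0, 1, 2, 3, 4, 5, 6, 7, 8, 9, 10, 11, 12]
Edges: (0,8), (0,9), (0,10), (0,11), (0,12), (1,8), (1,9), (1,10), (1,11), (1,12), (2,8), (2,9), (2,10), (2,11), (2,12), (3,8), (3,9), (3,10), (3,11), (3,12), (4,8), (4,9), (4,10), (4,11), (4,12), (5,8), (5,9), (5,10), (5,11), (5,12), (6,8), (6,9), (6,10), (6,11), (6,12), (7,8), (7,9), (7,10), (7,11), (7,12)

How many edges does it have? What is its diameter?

K_{8,5} has 8 * 5 = 40 edges.
Any vertex reaches any opposite-side vertex in 1 step; same-side vertices reach in 2 steps via any opposite-side vertex.
Diameter = 2.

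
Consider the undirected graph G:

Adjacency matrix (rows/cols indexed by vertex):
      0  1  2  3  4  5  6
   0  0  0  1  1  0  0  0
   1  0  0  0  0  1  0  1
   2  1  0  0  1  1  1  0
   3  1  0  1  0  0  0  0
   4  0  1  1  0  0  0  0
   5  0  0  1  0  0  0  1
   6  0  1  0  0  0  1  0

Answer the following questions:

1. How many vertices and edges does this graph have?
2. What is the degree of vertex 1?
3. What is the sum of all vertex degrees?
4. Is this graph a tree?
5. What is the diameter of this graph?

Count: 7 vertices, 8 edges.
Vertex 1 has neighbors [4, 6], degree = 2.
Handshaking lemma: 2 * 8 = 16.
A tree on 7 vertices has 6 edges. This graph has 8 edges (2 extra). Not a tree.
Diameter (longest shortest path) = 3.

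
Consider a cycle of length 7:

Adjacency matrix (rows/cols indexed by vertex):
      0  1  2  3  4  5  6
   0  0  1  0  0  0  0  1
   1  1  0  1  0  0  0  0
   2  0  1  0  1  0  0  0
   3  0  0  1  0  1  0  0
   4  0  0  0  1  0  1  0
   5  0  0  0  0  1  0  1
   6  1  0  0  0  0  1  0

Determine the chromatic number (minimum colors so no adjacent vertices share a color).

This is an odd cycle (C_7). Odd cycles are not bipartite (any 2-coloring forces two adjacent vertices to match), and 3 colors suffice.
Chromatic number = 3.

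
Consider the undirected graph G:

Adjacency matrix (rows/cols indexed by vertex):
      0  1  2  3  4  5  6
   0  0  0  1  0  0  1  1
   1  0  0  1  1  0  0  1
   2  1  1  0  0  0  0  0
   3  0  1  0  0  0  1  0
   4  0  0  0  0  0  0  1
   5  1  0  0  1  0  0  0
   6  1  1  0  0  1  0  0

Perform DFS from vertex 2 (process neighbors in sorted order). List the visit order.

DFS from vertex 2 (neighbors processed in ascending order):
Visit order: 2, 0, 5, 3, 1, 6, 4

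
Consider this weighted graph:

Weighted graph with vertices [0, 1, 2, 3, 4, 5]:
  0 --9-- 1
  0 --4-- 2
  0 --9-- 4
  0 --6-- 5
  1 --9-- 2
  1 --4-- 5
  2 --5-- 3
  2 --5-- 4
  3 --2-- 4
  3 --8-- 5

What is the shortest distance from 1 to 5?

Using Dijkstra's algorithm from vertex 1:
Shortest path: 1 -> 5
Total weight: 4 = 4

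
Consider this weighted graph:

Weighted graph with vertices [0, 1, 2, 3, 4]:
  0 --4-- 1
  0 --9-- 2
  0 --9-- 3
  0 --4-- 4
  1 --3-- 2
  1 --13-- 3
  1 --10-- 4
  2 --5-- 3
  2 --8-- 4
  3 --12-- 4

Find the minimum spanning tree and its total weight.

Applying Kruskal's algorithm (sort edges by weight, add if no cycle):
  Add (1,2) w=3
  Add (0,1) w=4
  Add (0,4) w=4
  Add (2,3) w=5
  Skip (2,4) w=8 (creates cycle)
  Skip (0,2) w=9 (creates cycle)
  Skip (0,3) w=9 (creates cycle)
  Skip (1,4) w=10 (creates cycle)
  Skip (3,4) w=12 (creates cycle)
  Skip (1,3) w=13 (creates cycle)
MST weight = 16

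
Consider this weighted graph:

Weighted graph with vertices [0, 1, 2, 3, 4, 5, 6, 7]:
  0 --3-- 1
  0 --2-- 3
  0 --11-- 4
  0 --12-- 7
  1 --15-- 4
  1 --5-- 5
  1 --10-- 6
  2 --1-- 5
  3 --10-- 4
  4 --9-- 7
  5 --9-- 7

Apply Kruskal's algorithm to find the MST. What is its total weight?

Applying Kruskal's algorithm (sort edges by weight, add if no cycle):
  Add (2,5) w=1
  Add (0,3) w=2
  Add (0,1) w=3
  Add (1,5) w=5
  Add (4,7) w=9
  Add (5,7) w=9
  Add (1,6) w=10
  Skip (3,4) w=10 (creates cycle)
  Skip (0,4) w=11 (creates cycle)
  Skip (0,7) w=12 (creates cycle)
  Skip (1,4) w=15 (creates cycle)
MST weight = 39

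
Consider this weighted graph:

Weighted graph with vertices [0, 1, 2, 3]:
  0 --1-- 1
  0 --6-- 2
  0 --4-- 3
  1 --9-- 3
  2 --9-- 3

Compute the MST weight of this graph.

Applying Kruskal's algorithm (sort edges by weight, add if no cycle):
  Add (0,1) w=1
  Add (0,3) w=4
  Add (0,2) w=6
  Skip (1,3) w=9 (creates cycle)
  Skip (2,3) w=9 (creates cycle)
MST weight = 11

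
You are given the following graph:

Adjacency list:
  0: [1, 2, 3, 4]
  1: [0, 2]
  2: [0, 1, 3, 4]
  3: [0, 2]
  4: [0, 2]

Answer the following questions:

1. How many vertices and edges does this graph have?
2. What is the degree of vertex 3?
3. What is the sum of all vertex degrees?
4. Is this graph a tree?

Count: 5 vertices, 7 edges.
Vertex 3 has neighbors [0, 2], degree = 2.
Handshaking lemma: 2 * 7 = 14.
A tree on 5 vertices has 4 edges. This graph has 7 edges (3 extra). Not a tree.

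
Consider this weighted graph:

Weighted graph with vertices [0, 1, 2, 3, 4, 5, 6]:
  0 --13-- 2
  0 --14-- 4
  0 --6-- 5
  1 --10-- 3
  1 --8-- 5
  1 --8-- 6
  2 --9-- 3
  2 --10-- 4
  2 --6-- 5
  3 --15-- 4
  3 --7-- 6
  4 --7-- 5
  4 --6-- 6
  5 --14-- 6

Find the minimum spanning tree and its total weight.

Applying Kruskal's algorithm (sort edges by weight, add if no cycle):
  Add (0,5) w=6
  Add (2,5) w=6
  Add (4,6) w=6
  Add (3,6) w=7
  Add (4,5) w=7
  Add (1,5) w=8
  Skip (1,6) w=8 (creates cycle)
  Skip (2,3) w=9 (creates cycle)
  Skip (1,3) w=10 (creates cycle)
  Skip (2,4) w=10 (creates cycle)
  Skip (0,2) w=13 (creates cycle)
  Skip (0,4) w=14 (creates cycle)
  Skip (5,6) w=14 (creates cycle)
  Skip (3,4) w=15 (creates cycle)
MST weight = 40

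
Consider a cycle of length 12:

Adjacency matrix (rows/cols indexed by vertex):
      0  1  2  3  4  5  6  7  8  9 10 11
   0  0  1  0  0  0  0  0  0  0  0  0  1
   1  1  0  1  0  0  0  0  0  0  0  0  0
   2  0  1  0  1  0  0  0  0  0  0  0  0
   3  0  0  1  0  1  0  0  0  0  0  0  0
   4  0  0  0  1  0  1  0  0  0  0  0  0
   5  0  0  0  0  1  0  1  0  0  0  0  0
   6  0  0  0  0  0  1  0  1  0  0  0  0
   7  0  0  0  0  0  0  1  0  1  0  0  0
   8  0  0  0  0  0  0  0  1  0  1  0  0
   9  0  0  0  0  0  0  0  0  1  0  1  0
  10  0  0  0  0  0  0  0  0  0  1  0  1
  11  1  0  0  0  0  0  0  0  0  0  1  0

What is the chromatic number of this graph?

This is an even cycle (C_12). Even cycles are bipartite.
Chromatic number = 2.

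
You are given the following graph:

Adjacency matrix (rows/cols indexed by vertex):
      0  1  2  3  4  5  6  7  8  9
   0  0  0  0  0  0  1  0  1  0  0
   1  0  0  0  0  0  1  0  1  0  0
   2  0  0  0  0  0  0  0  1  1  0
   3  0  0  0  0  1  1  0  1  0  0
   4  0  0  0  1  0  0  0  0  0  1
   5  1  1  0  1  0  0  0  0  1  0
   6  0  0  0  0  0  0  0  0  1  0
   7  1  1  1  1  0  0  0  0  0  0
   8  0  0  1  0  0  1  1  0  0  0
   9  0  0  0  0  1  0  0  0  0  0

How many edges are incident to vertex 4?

Vertex 4 has neighbors [3, 9], so deg(4) = 2.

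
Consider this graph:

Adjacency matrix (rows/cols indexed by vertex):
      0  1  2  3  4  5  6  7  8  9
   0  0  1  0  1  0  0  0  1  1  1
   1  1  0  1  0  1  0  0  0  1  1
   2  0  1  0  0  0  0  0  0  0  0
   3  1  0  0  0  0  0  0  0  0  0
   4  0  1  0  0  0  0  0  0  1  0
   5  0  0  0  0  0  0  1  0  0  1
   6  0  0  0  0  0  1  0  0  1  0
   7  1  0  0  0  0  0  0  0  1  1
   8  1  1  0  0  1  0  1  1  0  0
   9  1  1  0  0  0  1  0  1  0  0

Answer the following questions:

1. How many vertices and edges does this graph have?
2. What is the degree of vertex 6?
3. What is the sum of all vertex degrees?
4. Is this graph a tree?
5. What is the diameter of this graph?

Count: 10 vertices, 15 edges.
Vertex 6 has neighbors [5, 8], degree = 2.
Handshaking lemma: 2 * 15 = 30.
A tree on 10 vertices has 9 edges. This graph has 15 edges (6 extra). Not a tree.
Diameter (longest shortest path) = 3.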